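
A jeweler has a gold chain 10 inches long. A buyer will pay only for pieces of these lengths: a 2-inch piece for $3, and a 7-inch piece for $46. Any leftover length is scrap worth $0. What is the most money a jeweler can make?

Let r[k] be the best obtainable value from length k. For each k, try every first piece i and keep the best of price[i] + r[k−i].
r[1] = 0
r[2] = 3
r[3] = 3
r[4] = 6  (first piece 2, then r[2]=3)
r[5] = 6
r[6] = 9  (first piece 2, then r[4]=6)
r[7] = max(3+6, 46+0) = 46
r[8] = max(3+9, 46+0) = 46
r[9] = max(3+46, 46+3) = 49
r[10] = max(3+46, 46+3) = 49
One optimal cutting: pieces 7 + 2 with 1 inch of scrap → $49.

49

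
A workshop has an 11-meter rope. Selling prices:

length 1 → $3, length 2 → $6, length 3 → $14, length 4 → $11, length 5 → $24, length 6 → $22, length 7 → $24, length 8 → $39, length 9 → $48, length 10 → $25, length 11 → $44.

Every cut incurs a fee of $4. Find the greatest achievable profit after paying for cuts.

50

Let v[k] be the best obtainable value from length k. For each k, try every first piece i and keep the best of price[i] + v[k−i] minus the 4 cut fee when i<k.
v[1] = 3
v[2] = max(3+3-4, 6+0) = 6
v[3] = max(3+6-4, 6+3-4, 14+0) = 14
v[4] = max(3+14-4, 6+6-4, 14+3-4, 11+0) = 13
v[5] = max(3+13-4, 6+14-4, 14+6-4, 11+3-4, 24+0) = 24
v[6] = max(3+24-4, 6+13-4, 14+14-4, 11+6-4, 24+3-4, 22+0) = 24
v[7] = max(3+24-4, 6+24-4, 14+13-4, …, 22+3-4, 24+0) = 26
v[8] = max(3+26-4, 6+24-4, 14+24-4, …, 24+3-4, 39+0) = 39
v[9] = max(3+39-4, 6+26-4, 14+24-4, …, 39+3-4, 48+0) = 48
v[10] = max(3+48-4, 6+39-4, 14+26-4, …, 48+3-4, 25+0) = 47
v[11] = max(3+47-4, 6+48-4, 14+39-4, …, 25+3-4, 44+0) = 50
One optimal plan: pieces 9 + 2 (1 cut) → $54 − $4 = $50.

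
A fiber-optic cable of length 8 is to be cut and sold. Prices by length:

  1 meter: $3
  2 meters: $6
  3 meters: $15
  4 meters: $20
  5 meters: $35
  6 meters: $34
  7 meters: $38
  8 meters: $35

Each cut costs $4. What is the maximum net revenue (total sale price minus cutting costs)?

46

Consider every possible first cut. v[k] is the best of p[i]+v[k−i] over all sellable i≤k, charging 4 whenever i<k.
v[1] = 3
v[2] = 6
v[3] = 15
v[4] = 20
v[5] = 35
v[6] = 34  (first piece 1, then v[5]=35)
v[7] = 38
v[8] = 46  (first piece 3, then v[5]=35)
One optimal plan: pieces 5 + 3 (1 cut) → $50 − $4 = $46.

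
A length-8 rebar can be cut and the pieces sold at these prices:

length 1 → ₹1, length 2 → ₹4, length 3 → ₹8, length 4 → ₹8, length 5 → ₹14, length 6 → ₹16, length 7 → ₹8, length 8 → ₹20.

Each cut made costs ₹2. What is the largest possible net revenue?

Build r[k] bottom-up: r[k] = max over allowed piece i of (p[i] + r[k−i]) − 2 per cut.
r[1] = 1
r[2] = 4
r[3] = 8
r[4] = 8
r[5] = 14
r[6] = 16
r[7] = 16  (first piece 2, then r[5]=14)
r[8] = 20  (first piece 3, then r[5]=14)
One optimal plan: pieces 5 + 3 (1 cut) → ₹22 − ₹2 = ₹20.

20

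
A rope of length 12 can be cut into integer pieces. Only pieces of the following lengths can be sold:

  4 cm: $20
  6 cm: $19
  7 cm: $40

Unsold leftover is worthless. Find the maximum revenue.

Build r[k] bottom-up: r[k] = max over allowed piece i of (p[i] + r[k−i]).
r[1] = 0
r[2] = 0
r[3] = 0
r[4] = 20
r[5] = 20
r[6] = 20
r[7] = 40
r[8] = 40
r[9] = 40
r[10] = 40
r[11] = 60  (first piece 4, then r[7]=40)
r[12] = 60
One optimal cutting: pieces 7 + 4 with 1 cm of scrap → $60.

60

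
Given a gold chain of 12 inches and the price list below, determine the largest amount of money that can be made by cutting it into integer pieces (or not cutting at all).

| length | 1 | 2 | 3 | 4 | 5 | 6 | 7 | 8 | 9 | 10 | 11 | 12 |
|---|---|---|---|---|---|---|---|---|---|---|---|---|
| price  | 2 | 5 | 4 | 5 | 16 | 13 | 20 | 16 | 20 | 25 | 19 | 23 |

37

Let v[k] be the best obtainable value from length k. For each k, try every first piece i and keep the best of price[i] + v[k−i].
v[1] = 2
v[2] = 5
v[3] = 7  (first piece 1, then v[2]=5)
v[4] = 10  (first piece 2, then v[2]=5)
v[5] = 16
v[6] = 18  (first piece 1, then v[5]=16)
v[7] = 21  (first piece 2, then v[5]=16)
v[8] = 23  (first piece 1, then v[7]=21)
v[9] = 26  (first piece 2, then v[7]=21)
v[10] = 32  (first piece 5, then v[5]=16)
v[11] = 34  (first piece 1, then v[10]=32)
v[12] = 37  (first piece 2, then v[10]=32)
One optimal cutting: 5 + 5 + 2 → $16 + $16 + $5 = $37.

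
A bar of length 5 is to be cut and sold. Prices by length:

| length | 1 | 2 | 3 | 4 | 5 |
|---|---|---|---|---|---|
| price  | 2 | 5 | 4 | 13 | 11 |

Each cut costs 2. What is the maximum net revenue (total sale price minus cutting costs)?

Build net[k] bottom-up: net[k] = max over allowed piece i of (p[i] + net[k−i]) − 2 per cut.
net[1] = 2
net[2] = max(2+2-2, 5+0) = 5
net[3] = max(2+5-2, 5+2-2, 4+0) = 5
net[4] = max(2+5-2, 5+5-2, 4+2-2, 13+0) = 13
net[5] = max(2+13-2, 5+5-2, 4+5-2, 13+2-2, 11+0) = 13
One optimal plan: pieces 4 + 1 (1 cut) → 15 − 2 = 13.

13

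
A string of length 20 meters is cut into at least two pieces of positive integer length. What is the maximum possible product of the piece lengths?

1458

Fill P[k] for k=2..20: at each k try every first piece i and multiply by the better of (k−i) uncut or P[k−i].
P[2] = 1·max(1,0) = 1·1 = 1
P[3] = max(1·2, 2·1) = 2
P[4] = max(1·3, 2·2, 3·1) = 4
P[5] = max(1·4, 2·3, 3·2, 4·1) = 6
P[6] = max(1·6, 2·4, 3·3, 4·2, 5·1) = 9
P[7] = max(1·9, 2·6, 3·4, 4·3, 5·2, 6·1) = 12
P[8] = max(1·12, 2·9, 3·6, …, 6·2, 7·1) = 18
P[9] = max(1·18, 2·12, 3·9, …, 7·2, 8·1) = 27
P[10] = max(1·27, 2·18, 3·12, …, 8·2, 9·1) = 36
P[11] = max(1·36, 2·27, 3·18, …, 9·2, 10·1) = 54
P[12] = max(1·54, 2·36, 3·27, …, 10·2, 11·1) = 81
P[13] = max(1·81, 2·54, 3·36, …, 11·2, 12·1) = 108
P[14] = max(1·108, 2·81, 3·54, …, 12·2, 13·1) = 162
P[15] = max(1·162, 2·108, 3·81, …, 13·2, 14·1) = 243
P[16] = max(1·243, 2·162, 3·108, …, 14·2, 15·1) = 324
P[17] = max(1·324, 2·243, 3·162, …, 15·2, 16·1) = 486
P[18] = max(1·486, 2·324, 3·243, …, 16·2, 17·1) = 729
P[19] = max(1·729, 2·486, 3·324, …, 17·2, 18·1) = 972
P[20] = max(1·972, 2·729, 3·486, …, 18·2, 19·1) = 1458
One optimal split: 3 + 3 + 3 + 3 + 3 + 3 + 2; product 3·3·3·3·3·3·2 = 1458.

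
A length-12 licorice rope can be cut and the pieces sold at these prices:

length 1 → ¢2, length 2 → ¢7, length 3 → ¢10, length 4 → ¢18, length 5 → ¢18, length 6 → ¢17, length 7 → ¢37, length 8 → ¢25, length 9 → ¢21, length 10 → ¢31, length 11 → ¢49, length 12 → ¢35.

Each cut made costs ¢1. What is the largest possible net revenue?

Consider every possible first cut. net[k] is the best of p[i]+net[k−i] over all sellable i≤k, charging 1 whenever i<k.
net[1] = 2
net[2] = max(2+2-1, 7+0) = 7
net[3] = max(2+7-1, 7+2-1, 10+0) = 10
net[4] = max(2+10-1, 7+7-1, 10+2-1, 18+0) = 18
net[5] = max(2+18-1, 7+10-1, 10+7-1, 18+2-1, 18+0) = 19
net[6] = max(2+19-1, 7+18-1, 10+10-1, 18+7-1, 18+2-1, 17+0) = 24
net[7] = max(2+24-1, 7+19-1, 10+18-1, …, 17+2-1, 37+0) = 37
net[8] = max(2+37-1, 7+24-1, 10+19-1, …, 37+2-1, 25+0) = 38
net[9] = max(2+38-1, 7+37-1, 10+24-1, …, 25+2-1, 21+0) = 43
net[10] = max(2+43-1, 7+38-1, 10+37-1, …, 21+2-1, 31+0) = 46
net[11] = max(2+46-1, 7+43-1, 10+38-1, …, 31+2-1, 49+0) = 54
net[12] = max(2+54-1, 7+46-1, 10+43-1, …, 49+2-1, 35+0) = 55
One optimal plan: pieces 7 + 4 + 1 (2 cuts) → ¢57 − ¢2 = ¢55.

55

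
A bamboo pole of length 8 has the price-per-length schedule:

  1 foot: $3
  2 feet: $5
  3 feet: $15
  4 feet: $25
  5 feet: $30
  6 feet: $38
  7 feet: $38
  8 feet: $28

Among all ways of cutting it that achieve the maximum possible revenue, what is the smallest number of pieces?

2

Build r[k] bottom-up: r[k] = max over allowed piece i of (p[i] + r[k−i]).
r[1] = 3
r[2] = 6  (first piece 1, then r[1]=3)
r[3] = 15
r[4] = 25
r[5] = 30
r[6] = 38
r[7] = 41  (first piece 1, then r[6]=38)
r[8] = 50  (first piece 4, then r[4]=25)
Maximum revenue is $50.
Now minimize piece count subject to staying optimal: for each k, pieces[k] = 1 + min over i with p[i]+r[k−i]=r[k] of pieces[k−i].
pieces[5] = 1
pieces[6] = 1
pieces[7] = 2
pieces[8] = 2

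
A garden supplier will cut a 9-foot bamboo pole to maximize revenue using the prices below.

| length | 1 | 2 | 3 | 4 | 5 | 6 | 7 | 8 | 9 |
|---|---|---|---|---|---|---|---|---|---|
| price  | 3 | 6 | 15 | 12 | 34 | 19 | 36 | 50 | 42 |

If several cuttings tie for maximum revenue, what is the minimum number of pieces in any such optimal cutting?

2

Build r[k] bottom-up: r[k] = max over allowed piece i of (p[i] + r[k−i]).
r[1] = 3
r[2] = max(3+3, 6+0) = 6
r[3] = max(3+6, 6+3, 15+0) = 15
r[4] = max(3+15, 6+6, 15+3, 12+0) = 18
r[5] = max(3+18, 6+15, 15+6, 12+3, 34+0) = 34
r[6] = max(3+34, 6+18, 15+15, 12+6, 34+3, 19+0) = 37
r[7] = max(3+37, 6+34, 15+18, …, 19+3, 36+0) = 40
r[8] = max(3+40, 6+37, 15+34, …, 36+3, 50+0) = 50
r[9] = max(3+50, 6+40, 15+37, …, 50+3, 42+0) = 53
Maximum revenue is $53.
Now minimize piece count subject to staying optimal: for each k, pieces[k] = 1 + min over i with p[i]+r[k−i]=r[k] of pieces[k−i].
pieces[6] = 2
pieces[7] = 2
pieces[8] = 1
pieces[9] = 2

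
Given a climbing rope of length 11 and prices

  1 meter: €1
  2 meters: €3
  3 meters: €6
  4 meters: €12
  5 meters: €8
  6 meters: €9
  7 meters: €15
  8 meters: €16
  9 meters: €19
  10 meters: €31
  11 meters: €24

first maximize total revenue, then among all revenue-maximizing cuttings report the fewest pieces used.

2

Build r[k] bottom-up: r[k] = max over allowed piece i of (p[i] + r[k−i]).
r[1] = 1
r[2] = max(1+1, 3+0) = 3
r[3] = max(1+3, 3+1, 6+0) = 6
r[4] = max(1+6, 3+3, 6+1, 12+0) = 12
r[5] = max(1+12, 3+6, 6+3, 12+1, 8+0) = 13
r[6] = max(1+13, 3+12, 6+6, 12+3, 8+1, 9+0) = 15
r[7] = max(1+15, 3+13, 6+12, …, 9+1, 15+0) = 18
r[8] = max(1+18, 3+15, 6+13, …, 15+1, 16+0) = 24
r[9] = max(1+24, 3+18, 6+15, …, 16+1, 19+0) = 25
r[10] = max(1+25, 3+24, 6+18, …, 19+1, 31+0) = 31
r[11] = max(1+31, 3+25, 6+24, …, 31+1, 24+0) = 32
Maximum revenue is €32.
Now minimize piece count subject to staying optimal: for each k, pieces[k] = 1 + min over i with p[i]+r[k−i]=r[k] of pieces[k−i].
pieces[8] = 2
pieces[9] = 3
pieces[10] = 1
pieces[11] = 2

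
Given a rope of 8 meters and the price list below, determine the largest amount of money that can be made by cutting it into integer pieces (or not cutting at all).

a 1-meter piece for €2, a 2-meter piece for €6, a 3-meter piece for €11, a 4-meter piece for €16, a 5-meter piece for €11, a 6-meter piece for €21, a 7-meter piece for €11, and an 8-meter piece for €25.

Let r[k] be the best obtainable value from length k. For each k, try every first piece i and keep the best of price[i] + r[k−i].
r[1] = 2
r[2] = max(2+2, 6+0) = 6
r[3] = max(2+6, 6+2, 11+0) = 11
r[4] = max(2+11, 6+6, 11+2, 16+0) = 16
r[5] = max(2+16, 6+11, 11+6, 16+2, 11+0) = 18
r[6] = max(2+18, 6+16, 11+11, 16+6, 11+2, 21+0) = 22
r[7] = max(2+22, 6+18, 11+16, …, 21+2, 11+0) = 27
r[8] = max(2+27, 6+22, 11+18, …, 11+2, 25+0) = 32
One optimal cutting: 4 + 4 → €16 + €16 = €32.

32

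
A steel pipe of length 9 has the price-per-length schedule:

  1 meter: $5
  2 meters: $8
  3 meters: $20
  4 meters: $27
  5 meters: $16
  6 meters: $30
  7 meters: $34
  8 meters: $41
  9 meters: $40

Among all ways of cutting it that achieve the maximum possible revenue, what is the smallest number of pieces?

3

Let r[k] be the best obtainable value from length k. For each k, try every first piece i and keep the best of price[i] + r[k−i].
r[1] = 5
r[2] = 10  (first piece 1, then r[1]=5)
r[3] = 20
r[4] = 27
r[5] = 32  (first piece 1, then r[4]=27)
r[6] = 40  (first piece 3, then r[3]=20)
r[7] = 47  (first piece 3, then r[4]=27)
r[8] = 54  (first piece 4, then r[4]=27)
r[9] = 60  (first piece 3, then r[6]=40)
Maximum revenue is $60.
Now minimize piece count subject to staying optimal: for each k, pieces[k] = 1 + min over i with p[i]+r[k−i]=r[k] of pieces[k−i].
pieces[6] = 2
pieces[7] = 2
pieces[8] = 2
pieces[9] = 3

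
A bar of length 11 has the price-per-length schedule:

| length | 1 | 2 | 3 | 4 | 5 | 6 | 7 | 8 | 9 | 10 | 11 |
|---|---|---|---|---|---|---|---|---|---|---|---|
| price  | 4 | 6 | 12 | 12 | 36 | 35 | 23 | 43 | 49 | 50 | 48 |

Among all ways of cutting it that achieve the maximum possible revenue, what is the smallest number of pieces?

3

Build r[k] bottom-up: r[k] = max over allowed piece i of (p[i] + r[k−i]).
r[1] = 4
r[2] = max(4+4, 6+0) = 8
r[3] = max(4+8, 6+4, 12+0) = 12
r[4] = max(4+12, 6+8, 12+4, 12+0) = 16
r[5] = max(4+16, 6+12, 12+8, 12+4, 36+0) = 36
r[6] = max(4+36, 6+16, 12+12, 12+8, 36+4, 35+0) = 40
r[7] = max(4+40, 6+36, 12+16, …, 35+4, 23+0) = 44
r[8] = max(4+44, 6+40, 12+36, …, 23+4, 43+0) = 48
r[9] = max(4+48, 6+44, 12+40, …, 43+4, 49+0) = 52
r[10] = max(4+52, 6+48, 12+44, …, 49+4, 50+0) = 72
r[11] = max(4+72, 6+52, 12+48, …, 50+4, 48+0) = 76
Maximum revenue is 76.
Now minimize piece count subject to staying optimal: for each k, pieces[k] = 1 + min over i with p[i]+r[k−i]=r[k] of pieces[k−i].
pieces[8] = 2
pieces[9] = 3
pieces[10] = 2
pieces[11] = 3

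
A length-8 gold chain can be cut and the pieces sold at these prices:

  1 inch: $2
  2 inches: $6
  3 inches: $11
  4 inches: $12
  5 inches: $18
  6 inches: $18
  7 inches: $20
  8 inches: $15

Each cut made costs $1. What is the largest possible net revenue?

Build v[k] bottom-up: v[k] = max over allowed piece i of (p[i] + v[k−i]) − 1 per cut.
v[1] = 2
v[2] = max(2+2-1, 6+0) = 6
v[3] = max(2+6-1, 6+2-1, 11+0) = 11
v[4] = max(2+11-1, 6+6-1, 11+2-1, 12+0) = 12
v[5] = max(2+12-1, 6+11-1, 11+6-1, 12+2-1, 18+0) = 18
v[6] = max(2+18-1, 6+12-1, 11+11-1, 12+6-1, 18+2-1, 18+0) = 21
v[7] = max(2+21-1, 6+18-1, 11+12-1, …, 18+2-1, 20+0) = 23
v[8] = max(2+23-1, 6+21-1, 11+18-1, …, 20+2-1, 15+0) = 28
One optimal plan: pieces 5 + 3 (1 cut) → $29 − $1 = $28.

28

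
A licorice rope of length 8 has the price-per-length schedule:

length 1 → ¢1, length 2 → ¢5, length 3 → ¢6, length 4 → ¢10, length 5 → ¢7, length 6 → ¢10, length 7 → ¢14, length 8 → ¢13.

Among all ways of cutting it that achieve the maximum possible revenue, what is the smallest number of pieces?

2

Consider every possible first cut. r[k] is the best of p[i]+r[k−i] over all sellable i≤k.
r[1] = 1
r[2] = max(1+1, 5+0) = 5
r[3] = max(1+5, 5+1, 6+0) = 6
r[4] = max(1+6, 5+5, 6+1, 10+0) = 10
r[5] = max(1+10, 5+6, 6+5, 10+1, 7+0) = 11
r[6] = max(1+11, 5+10, 6+6, 10+5, 7+1, 10+0) = 15
r[7] = max(1+15, 5+11, 6+10, …, 10+1, 14+0) = 16
r[8] = max(1+16, 5+15, 6+11, …, 14+1, 13+0) = 20
Maximum revenue is ¢20.
Now minimize piece count subject to staying optimal: for each k, pieces[k] = 1 + min over i with p[i]+r[k−i]=r[k] of pieces[k−i].
pieces[5] = 2
pieces[6] = 2
pieces[7] = 2
pieces[8] = 2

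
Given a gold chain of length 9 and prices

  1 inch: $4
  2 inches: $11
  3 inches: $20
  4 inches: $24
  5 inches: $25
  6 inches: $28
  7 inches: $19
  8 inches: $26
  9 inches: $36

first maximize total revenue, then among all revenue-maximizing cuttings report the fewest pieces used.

3

Consider every possible first cut. r[k] is the best of p[i]+r[k−i] over all sellable i≤k.
r[1] = 4
r[2] = max(4+4, 11+0) = 11
r[3] = max(4+11, 11+4, 20+0) = 20
r[4] = max(4+20, 11+11, 20+4, 24+0) = 24
r[5] = max(4+24, 11+20, 20+11, 24+4, 25+0) = 31
r[6] = max(4+31, 11+24, 20+20, 24+11, 25+4, 28+0) = 40
r[7] = max(4+40, 11+31, 20+24, …, 28+4, 19+0) = 44
r[8] = max(4+44, 11+40, 20+31, …, 19+4, 26+0) = 51
r[9] = max(4+51, 11+44, 20+40, …, 26+4, 36+0) = 60
Maximum revenue is $60.
Now minimize piece count subject to staying optimal: for each k, pieces[k] = 1 + min over i with p[i]+r[k−i]=r[k] of pieces[k−i].
pieces[6] = 2
pieces[7] = 2
pieces[8] = 3
pieces[9] = 3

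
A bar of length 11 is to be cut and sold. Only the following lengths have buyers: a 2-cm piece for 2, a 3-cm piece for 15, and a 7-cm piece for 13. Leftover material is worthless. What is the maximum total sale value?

Consider every possible first cut. f[k] is the best of p[i]+f[k−i] over all sellable i≤k.
f[1] = 0
f[2] = 2
f[3] = 15
f[4] = 15
f[5] = 17  (first piece 2, then f[3]=15)
f[6] = 30  (first piece 3, then f[3]=15)
f[7] = 30
f[8] = 32  (first piece 2, then f[6]=30)
f[9] = 45  (first piece 3, then f[6]=30)
f[10] = 45
f[11] = 47  (first piece 2, then f[9]=45)
One optimal cutting: 3 + 3 + 3 + 2 → 47.

47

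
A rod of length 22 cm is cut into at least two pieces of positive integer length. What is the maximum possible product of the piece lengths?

2916

Let g[k] be the best product for length k (with at least one cut). For each first piece i, the rest contributes max(k−i, g[k−i]).
g[2] = 1·max(1,0) = 1·1 = 1
g[3] = max(1·2, 2·1) = 2
g[4] = max(1·3, 2·2, 3·1) = 4
g[5] = max(1·4, 2·3, 3·2, 4·1) = 6
g[6] = max(1·6, 2·4, 3·3, 4·2, 5·1) = 9
g[7] = max(1·9, 2·6, 3·4, 4·3, 5·2, 6·1) = 12
g[8] = max(1·12, 2·9, 3·6, …, 6·2, 7·1) = 18
g[9] = max(1·18, 2·12, 3·9, …, 7·2, 8·1) = 27
g[10] = max(1·27, 2·18, 3·12, …, 8·2, 9·1) = 36
g[11] = max(1·36, 2·27, 3·18, …, 9·2, 10·1) = 54
g[12] = max(1·54, 2·36, 3·27, …, 10·2, 11·1) = 81
g[13] = max(1·81, 2·54, 3·36, …, 11·2, 12·1) = 108
g[14] = max(1·108, 2·81, 3·54, …, 12·2, 13·1) = 162
g[15] = max(1·162, 2·108, 3·81, …, 13·2, 14·1) = 243
g[16] = max(1·243, 2·162, 3·108, …, 14·2, 15·1) = 324
g[17] = max(1·324, 2·243, 3·162, …, 15·2, 16·1) = 486
g[18] = max(1·486, 2·324, 3·243, …, 16·2, 17·1) = 729
g[19] = max(1·729, 2·486, 3·324, …, 17·2, 18·1) = 972
g[20] = max(1·972, 2·729, 3·486, …, 18·2, 19·1) = 1458
g[21] = max(1·1458, 2·972, 3·729, …, 19·2, 20·1) = 2187
g[22] = max(1·2187, 2·1458, 3·972, …, 20·2, 21·1) = 2916
One optimal split: 3 + 3 + 3 + 3 + 3 + 3 + 2 + 2; product 3·3·3·3·3·3·2·2 = 2916.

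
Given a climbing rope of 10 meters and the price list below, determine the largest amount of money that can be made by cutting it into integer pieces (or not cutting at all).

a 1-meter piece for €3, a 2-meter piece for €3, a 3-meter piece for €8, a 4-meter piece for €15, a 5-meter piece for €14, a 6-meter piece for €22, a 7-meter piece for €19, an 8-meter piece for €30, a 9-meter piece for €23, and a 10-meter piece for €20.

37

Build v[k] bottom-up: v[k] = max over allowed piece i of (p[i] + v[k−i]).
v[1] = 3
v[2] = max(3+3, 3+0) = 6
v[3] = max(3+6, 3+3, 8+0) = 9
v[4] = max(3+9, 3+6, 8+3, 15+0) = 15
v[5] = max(3+15, 3+9, 8+6, 15+3, 14+0) = 18
v[6] = max(3+18, 3+15, 8+9, 15+6, 14+3, 22+0) = 22
v[7] = max(3+22, 3+18, 8+15, …, 22+3, 19+0) = 25
v[8] = max(3+25, 3+22, 8+18, …, 19+3, 30+0) = 30
v[9] = max(3+30, 3+25, 8+22, …, 30+3, 23+0) = 33
v[10] = max(3+33, 3+30, 8+25, …, 23+3, 20+0) = 37
One optimal cutting: 6 + 4 → €22 + €15 = €37.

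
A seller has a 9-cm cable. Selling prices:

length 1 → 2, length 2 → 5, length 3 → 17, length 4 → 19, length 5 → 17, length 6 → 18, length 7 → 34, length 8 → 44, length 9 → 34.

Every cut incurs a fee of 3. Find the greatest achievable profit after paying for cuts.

Build net[k] bottom-up: net[k] = max over allowed piece i of (p[i] + net[k−i]) − 3 per cut.
net[1] = 2
net[2] = 5
net[3] = 17
net[4] = 19
net[5] = 19  (first piece 2, then net[3]=17)
net[6] = 31  (first piece 3, then net[3]=17)
net[7] = 34
net[8] = 44
net[9] = 45  (first piece 3, then net[6]=31)
One optimal plan: pieces 3 + 3 + 3 (2 cuts) → 51 − 6 = 45.

45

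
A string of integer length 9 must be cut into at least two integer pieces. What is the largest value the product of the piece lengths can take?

Let m[k] be the best product for length k (with at least one cut). For each first piece i, the rest contributes max(k−i, m[k−i]).
m[2] = 1·max(1,0) = 1·1 = 1
m[3] = 1·max(2,1) = 1·2 = 2
m[4] = 2·max(2,1) = 2·2 = 4
m[5] = 2·max(3,2) = 2·3 = 6
m[6] = 3·max(3,2) = 3·3 = 9
m[7] = 2·max(5,6) = 2·6 = 12
m[8] = 2·max(6,9) = 2·9 = 18
m[9] = 3·max(6,9) = 3·9 = 27
One optimal split: 3 + 3 + 3; product 3·3·3 = 27.

27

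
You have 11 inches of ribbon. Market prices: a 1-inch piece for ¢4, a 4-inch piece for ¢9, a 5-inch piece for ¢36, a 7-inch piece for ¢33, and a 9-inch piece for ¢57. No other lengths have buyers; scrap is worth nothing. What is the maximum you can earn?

76

Consider every possible first cut. f[k] is the best of p[i]+f[k−i] over all sellable i≤k.
f[1] = 4
f[2] = 8  (first piece 1, then f[1]=4)
f[3] = 12  (first piece 1, then f[2]=8)
f[4] = max(4+12, 9+0) = 16
f[5] = max(4+16, 9+4, 36+0) = 36
f[6] = max(4+36, 9+8, 36+4) = 40
f[7] = max(4+40, 9+12, 36+8, 33+0) = 44
f[8] = max(4+44, 9+16, 36+12, 33+4) = 48
f[9] = max(4+48, 9+36, 36+16, 33+8, 57+0) = 57
f[10] = max(4+57, 9+40, 36+36, 33+12, 57+4) = 72
f[11] = max(4+72, 9+44, 36+40, 33+16, 57+8) = 76
One optimal cutting: 5 + 5 + 1 → ¢76.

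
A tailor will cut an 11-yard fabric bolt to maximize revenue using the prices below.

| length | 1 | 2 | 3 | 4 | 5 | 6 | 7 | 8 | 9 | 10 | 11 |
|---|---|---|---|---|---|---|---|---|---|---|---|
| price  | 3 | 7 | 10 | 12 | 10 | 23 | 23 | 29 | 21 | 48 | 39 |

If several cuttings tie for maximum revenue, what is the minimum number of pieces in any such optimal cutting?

2

Let r[k] be the best obtainable value from length k. For each k, try every first piece i and keep the best of price[i] + r[k−i].
r[1] = 3
r[2] = 7
r[3] = 10  (first piece 1, then r[2]=7)
r[4] = 14  (first piece 2, then r[2]=7)
r[5] = 17  (first piece 1, then r[4]=14)
r[6] = 23
r[7] = 26  (first piece 1, then r[6]=23)
r[8] = 30  (first piece 2, then r[6]=23)
r[9] = 33  (first piece 1, then r[8]=30)
r[10] = 48
r[11] = 51  (first piece 1, then r[10]=48)
Maximum revenue is $51.
Now minimize piece count subject to staying optimal: for each k, pieces[k] = 1 + min over i with p[i]+r[k−i]=r[k] of pieces[k−i].
pieces[8] = 2
pieces[9] = 2
pieces[10] = 1
pieces[11] = 2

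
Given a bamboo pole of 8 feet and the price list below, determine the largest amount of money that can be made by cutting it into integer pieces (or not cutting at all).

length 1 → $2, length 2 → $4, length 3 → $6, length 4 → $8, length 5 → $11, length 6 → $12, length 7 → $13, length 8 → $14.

17

Let v[k] be the best obtainable value from length k. For each k, try every first piece i and keep the best of price[i] + v[k−i].
v[1] = 2
v[2] = 4  (first piece 1, then v[1]=2)
v[3] = 6  (first piece 1, then v[2]=4)
v[4] = 8  (first piece 1, then v[3]=6)
v[5] = 11
v[6] = 13  (first piece 1, then v[5]=11)
v[7] = 15  (first piece 1, then v[6]=13)
v[8] = 17  (first piece 1, then v[7]=15)
One optimal cutting: 5 + 1 + 1 + 1 → $11 + $2 + $2 + $2 = $17.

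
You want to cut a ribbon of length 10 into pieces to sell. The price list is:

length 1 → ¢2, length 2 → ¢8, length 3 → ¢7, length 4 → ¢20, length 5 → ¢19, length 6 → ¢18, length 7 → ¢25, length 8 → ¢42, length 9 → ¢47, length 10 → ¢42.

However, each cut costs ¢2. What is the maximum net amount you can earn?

Consider every possible first cut. r[k] is the best of p[i]+r[k−i] over all sellable i≤k, charging 2 whenever i<k.
r[1] = 2
r[2] = 8
r[3] = 8  (first piece 1, then r[2]=8)
r[4] = 20
r[5] = 20  (first piece 1, then r[4]=20)
r[6] = 26  (first piece 2, then r[4]=20)
r[7] = 26  (first piece 1, then r[6]=26)
r[8] = 42
r[9] = 47
r[10] = 48  (first piece 2, then r[8]=42)
One optimal plan: pieces 8 + 2 (1 cut) → ¢50 − ¢2 = ¢48.

48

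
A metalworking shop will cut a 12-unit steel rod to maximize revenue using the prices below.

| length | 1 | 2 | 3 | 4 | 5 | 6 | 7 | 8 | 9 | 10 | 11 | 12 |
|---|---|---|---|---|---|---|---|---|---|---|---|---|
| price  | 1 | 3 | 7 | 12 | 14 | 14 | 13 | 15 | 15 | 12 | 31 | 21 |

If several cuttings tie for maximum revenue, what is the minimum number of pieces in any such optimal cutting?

Build r[k] bottom-up: r[k] = max over allowed piece i of (p[i] + r[k−i]).
r[1] = 1
r[2] = 3
r[3] = 7
r[4] = 12
r[5] = 14
r[6] = 15  (first piece 1, then r[5]=14)
r[7] = 19  (first piece 3, then r[4]=12)
r[8] = 24  (first piece 4, then r[4]=12)
r[9] = 26  (first piece 4, then r[5]=14)
r[10] = 28  (first piece 5, then r[5]=14)
r[11] = 31  (first piece 3, then r[8]=24)
r[12] = 36  (first piece 4, then r[8]=24)
Maximum revenue is $36.
Now minimize piece count subject to staying optimal: for each k, pieces[k] = 1 + min over i with p[i]+r[k−i]=r[k] of pieces[k−i].
pieces[9] = 2
pieces[10] = 2
pieces[11] = 1
pieces[12] = 3

3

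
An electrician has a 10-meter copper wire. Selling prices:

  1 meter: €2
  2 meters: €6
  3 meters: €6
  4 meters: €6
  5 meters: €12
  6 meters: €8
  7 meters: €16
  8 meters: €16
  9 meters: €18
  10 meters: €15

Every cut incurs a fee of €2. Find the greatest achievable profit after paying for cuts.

22

Let v[k] be the best obtainable value from length k. For each k, try every first piece i and keep the best of price[i] + v[k−i] minus the 2 cut fee when i<k.
v[1] = 2
v[2] = 6
v[3] = 6  (first piece 1, then v[2]=6)
v[4] = 10  (first piece 2, then v[2]=6)
v[5] = 12
v[6] = 14  (first piece 2, then v[4]=10)
v[7] = 16  (first piece 2, then v[5]=12)
v[8] = 18  (first piece 2, then v[6]=14)
v[9] = 20  (first piece 2, then v[7]=16)
v[10] = 22  (first piece 2, then v[8]=18)
One optimal plan: pieces 2 + 2 + 2 + 2 + 2 (4 cuts) → €30 − €8 = €22.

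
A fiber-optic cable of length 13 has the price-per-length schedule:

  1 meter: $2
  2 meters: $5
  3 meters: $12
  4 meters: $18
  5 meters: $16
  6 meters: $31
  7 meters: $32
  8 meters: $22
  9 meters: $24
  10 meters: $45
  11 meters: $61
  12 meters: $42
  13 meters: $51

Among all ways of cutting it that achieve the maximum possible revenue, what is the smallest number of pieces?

Consider every possible first cut. r[k] is the best of p[i]+r[k−i] over all sellable i≤k.
r[1] = 2
r[2] = max(2+2, 5+0) = 5
r[3] = max(2+5, 5+2, 12+0) = 12
r[4] = max(2+12, 5+5, 12+2, 18+0) = 18
r[5] = max(2+18, 5+12, 12+5, 18+2, 16+0) = 20
r[6] = max(2+20, 5+18, 12+12, 18+5, 16+2, 31+0) = 31
r[7] = max(2+31, 5+20, 12+18, …, 31+2, 32+0) = 33
r[8] = max(2+33, 5+31, 12+20, …, 32+2, 22+0) = 36
r[9] = max(2+36, 5+33, 12+31, …, 22+2, 24+0) = 43
r[10] = max(2+43, 5+36, 12+33, …, 24+2, 45+0) = 49
r[11] = max(2+49, 5+43, 12+36, …, 45+2, 61+0) = 61
r[12] = max(2+61, 5+49, 12+43, …, 61+2, 42+0) = 63
r[13] = max(2+63, 5+61, 12+49, …, 42+2, 51+0) = 66
Maximum revenue is $66.
Now minimize piece count subject to staying optimal: for each k, pieces[k] = 1 + min over i with p[i]+r[k−i]=r[k] of pieces[k−i].
pieces[10] = 2
pieces[11] = 1
pieces[12] = 2
pieces[13] = 2

2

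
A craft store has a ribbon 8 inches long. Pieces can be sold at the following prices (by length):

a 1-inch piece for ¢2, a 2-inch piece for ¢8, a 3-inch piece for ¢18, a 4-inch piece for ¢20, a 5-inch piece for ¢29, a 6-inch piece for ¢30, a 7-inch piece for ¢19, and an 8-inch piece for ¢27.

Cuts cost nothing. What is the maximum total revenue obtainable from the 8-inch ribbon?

47

Let R[k] be the best obtainable value from length k. For each k, try every first piece i and keep the best of price[i] + R[k−i].
R[1] = 2
R[2] = 8
R[3] = 18
R[4] = 20  (first piece 1, then R[3]=18)
R[5] = 29
R[6] = 36  (first piece 3, then R[3]=18)
R[7] = 38  (first piece 1, then R[6]=36)
R[8] = 47  (first piece 3, then R[5]=29)
One optimal cutting: 5 + 3 → ¢29 + ¢18 = ¢47.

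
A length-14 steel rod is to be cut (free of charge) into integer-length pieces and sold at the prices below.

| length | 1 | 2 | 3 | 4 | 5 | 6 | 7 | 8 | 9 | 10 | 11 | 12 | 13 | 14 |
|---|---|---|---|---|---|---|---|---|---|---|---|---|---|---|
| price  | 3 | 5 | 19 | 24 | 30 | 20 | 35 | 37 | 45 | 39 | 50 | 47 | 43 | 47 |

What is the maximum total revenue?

Build r[k] bottom-up: r[k] = max over allowed piece i of (p[i] + r[k−i]).
r[1] = 3
r[2] = 6  (first piece 1, then r[1]=3)
r[3] = 19
r[4] = 24
r[5] = 30
r[6] = 38  (first piece 3, then r[3]=19)
r[7] = 43  (first piece 3, then r[4]=24)
r[8] = 49  (first piece 3, then r[5]=30)
r[9] = 57  (first piece 3, then r[6]=38)
r[10] = 62  (first piece 3, then r[7]=43)
r[11] = 68  (first piece 3, then r[8]=49)
r[12] = 76  (first piece 3, then r[9]=57)
r[13] = 81  (first piece 3, then r[10]=62)
r[14] = 87  (first piece 3, then r[11]=68)
One optimal cutting: 5 + 3 + 3 + 3 → $30 + $19 + $19 + $19 = $87.

87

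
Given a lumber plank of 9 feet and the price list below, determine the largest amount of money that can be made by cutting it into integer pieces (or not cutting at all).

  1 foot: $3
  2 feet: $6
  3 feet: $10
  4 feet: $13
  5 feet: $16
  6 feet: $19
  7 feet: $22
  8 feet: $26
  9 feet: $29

Let best[k] be the best obtainable value from length k. For each k, try every first piece i and keep the best of price[i] + best[k−i].
best[1] = 3
best[2] = 6  (first piece 1, then best[1]=3)
best[3] = 10
best[4] = 13  (first piece 1, then best[3]=10)
best[5] = 16  (first piece 1, then best[4]=13)
best[6] = 20  (first piece 3, then best[3]=10)
best[7] = 23  (first piece 1, then best[6]=20)
best[8] = 26  (first piece 1, then best[7]=23)
best[9] = 30  (first piece 3, then best[6]=20)
One optimal cutting: 3 + 3 + 3 → $10 + $10 + $10 = $30.

30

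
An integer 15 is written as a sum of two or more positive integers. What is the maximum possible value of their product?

Let f[k] be the best product for length k (with at least one cut). For each first piece i, the rest contributes max(k−i, f[k−i]).
f[2] = 1*max(1,0) = 1*1 = 1
f[3] = 1*max(2,1) = 1*2 = 2
f[4] = 2*max(2,1) = 2*2 = 4
f[5] = 2*max(3,2) = 2*3 = 6
f[6] = 3*max(3,2) = 3*3 = 9
f[7] = 2*max(5,6) = 2*6 = 12
f[8] = 2*max(6,9) = 2*9 = 18
f[9] = 3*max(6,9) = 3*9 = 27
f[10] = 2*max(8,18) = 2*18 = 36
f[11] = 2*max(9,27) = 2*27 = 54
f[12] = 3*max(9,27) = 3*27 = 81
f[13] = 2*max(11,54) = 2*54 = 108
f[14] = 2*max(12,81) = 2*81 = 162
f[15] = 3*max(12,81) = 3*81 = 243
One optimal split: 3 + 3 + 3 + 3 + 3; product 3*3*3*3*3 = 243.

243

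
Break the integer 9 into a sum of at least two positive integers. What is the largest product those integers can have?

Let prod[k] be the best product for length k (with at least one cut). For each first piece i, the rest contributes max(k−i, prod[k−i]).
prod[2] = 1×max(1,0) = 1×1 = 1
prod[3] = 1×max(2,1) = 1×2 = 2
prod[4] = 2×max(2,1) = 2×2 = 4
prod[5] = 2×max(3,2) = 2×3 = 6
prod[6] = 3×max(3,2) = 3×3 = 9
prod[7] = 2×max(5,6) = 2×6 = 12
prod[8] = 2×max(6,9) = 2×9 = 18
prod[9] = 3×max(6,9) = 3×9 = 27
One optimal split: 3 + 3 + 3; product 3×3×3 = 27.

27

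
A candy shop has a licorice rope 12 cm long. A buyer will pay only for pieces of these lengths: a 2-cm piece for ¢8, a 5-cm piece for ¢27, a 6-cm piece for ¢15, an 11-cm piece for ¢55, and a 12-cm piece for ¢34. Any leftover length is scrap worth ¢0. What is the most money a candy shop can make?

62

Build best[k] bottom-up: best[k] = max over allowed piece i of (p[i] + best[k−i]).
best[1] = 0
best[2] = 8
best[3] = 8
best[4] = 16  (first piece 2, then best[2]=8)
best[5] = max(8+8, 27+0) = 27
best[6] = max(8+16, 27+0, 15+0) = 27
best[7] = max(8+27, 27+8, 15+0) = 35
best[8] = max(8+27, 27+8, 15+8) = 35
best[9] = max(8+35, 27+16, 15+8) = 43
best[10] = max(8+35, 27+27, 15+16) = 54
best[11] = max(8+43, 27+27, 15+27, 55+0) = 55
best[12] = max(8+54, 27+35, 15+27, 55+0, 34+0) = 62
One optimal cutting: 5 + 5 + 2 → ¢62.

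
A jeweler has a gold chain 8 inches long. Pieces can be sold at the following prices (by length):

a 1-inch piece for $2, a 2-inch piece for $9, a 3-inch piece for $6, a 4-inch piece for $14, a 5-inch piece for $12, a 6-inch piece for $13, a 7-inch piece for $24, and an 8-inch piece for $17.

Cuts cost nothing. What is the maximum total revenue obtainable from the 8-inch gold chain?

36

Consider every possible first cut. R[k] is the best of p[i]+R[k−i] over all sellable i≤k.
R[1] = 2
R[2] = max(2+2, 9+0) = 9
R[3] = max(2+9, 9+2, 6+0) = 11
R[4] = max(2+11, 9+9, 6+2, 14+0) = 18
R[5] = max(2+18, 9+11, 6+9, 14+2, 12+0) = 20
R[6] = max(2+20, 9+18, 6+11, 14+9, 12+2, 13+0) = 27
R[7] = max(2+27, 9+20, 6+18, …, 13+2, 24+0) = 29
R[8] = max(2+29, 9+27, 6+20, …, 24+2, 17+0) = 36
One optimal cutting: 2 + 2 + 2 + 2 → $9 + $9 + $9 + $9 = $36.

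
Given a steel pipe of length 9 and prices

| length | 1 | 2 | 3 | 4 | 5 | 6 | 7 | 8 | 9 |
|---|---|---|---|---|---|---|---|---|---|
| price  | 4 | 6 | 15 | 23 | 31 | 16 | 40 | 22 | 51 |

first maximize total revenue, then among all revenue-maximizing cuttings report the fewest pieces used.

Let r[k] be the best obtainable value from length k. For each k, try every first piece i and keep the best of price[i] + r[k−i].
r[1] = 4
r[2] = max(4+4, 6+0) = 8
r[3] = max(4+8, 6+4, 15+0) = 15
r[4] = max(4+15, 6+8, 15+4, 23+0) = 23
r[5] = max(4+23, 6+15, 15+8, 23+4, 31+0) = 31
r[6] = max(4+31, 6+23, 15+15, 23+8, 31+4, 16+0) = 35
r[7] = max(4+35, 6+31, 15+23, …, 16+4, 40+0) = 40
r[8] = max(4+40, 6+35, 15+31, …, 40+4, 22+0) = 46
r[9] = max(4+46, 6+40, 15+35, …, 22+4, 51+0) = 54
Maximum revenue is $54.
Now minimize piece count subject to staying optimal: for each k, pieces[k] = 1 + min over i with p[i]+r[k−i]=r[k] of pieces[k−i].
pieces[6] = 2
pieces[7] = 1
pieces[8] = 2
pieces[9] = 2

2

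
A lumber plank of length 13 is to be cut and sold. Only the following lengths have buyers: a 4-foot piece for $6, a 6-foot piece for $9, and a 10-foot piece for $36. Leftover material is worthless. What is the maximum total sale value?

36

Build r[k] bottom-up: r[k] = max over allowed piece i of (p[i] + r[k−i]).
r[1] = 0
r[2] = 0
r[3] = 0
r[4] = 6
r[5] = 6
r[6] = 9
r[7] = 9
r[8] = 12  (first piece 4, then r[4]=6)
r[9] = 12
r[10] = 36
r[11] = 36
r[12] = 36
r[13] = 36
One optimal cutting: pieces 10 with 3 feet of scrap → $36.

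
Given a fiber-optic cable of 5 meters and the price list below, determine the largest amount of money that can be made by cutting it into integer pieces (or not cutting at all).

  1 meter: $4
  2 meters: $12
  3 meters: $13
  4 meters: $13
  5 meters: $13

Let r[k] be the best obtainable value from length k. For each k, try every first piece i and keep the best of price[i] + r[k−i].
r[1] = 4
r[2] = max(4+4, 12+0) = 12
r[3] = max(4+12, 12+4, 13+0) = 16
r[4] = max(4+16, 12+12, 13+4, 13+0) = 24
r[5] = max(4+24, 12+16, 13+12, 13+4, 13+0) = 28
One optimal cutting: 2 + 2 + 1 → $12 + $12 + $4 = $28.

28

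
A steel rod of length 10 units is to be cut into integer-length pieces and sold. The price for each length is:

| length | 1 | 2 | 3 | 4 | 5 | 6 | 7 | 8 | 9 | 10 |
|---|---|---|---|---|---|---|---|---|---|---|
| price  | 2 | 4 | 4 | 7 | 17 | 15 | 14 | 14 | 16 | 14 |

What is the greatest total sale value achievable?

Build v[k] bottom-up: v[k] = max over allowed piece i of (p[i] + v[k−i]).
v[1] = 2
v[2] = 4  (first piece 1, then v[1]=2)
v[3] = 6  (first piece 1, then v[2]=4)
v[4] = 8  (first piece 1, then v[3]=6)
v[5] = 17
v[6] = 19  (first piece 1, then v[5]=17)
v[7] = 21  (first piece 1, then v[6]=19)
v[8] = 23  (first piece 1, then v[7]=21)
v[9] = 25  (first piece 1, then v[8]=23)
v[10] = 34  (first piece 5, then v[5]=17)
One optimal cutting: 5 + 5 → $17 + $17 = $34.

34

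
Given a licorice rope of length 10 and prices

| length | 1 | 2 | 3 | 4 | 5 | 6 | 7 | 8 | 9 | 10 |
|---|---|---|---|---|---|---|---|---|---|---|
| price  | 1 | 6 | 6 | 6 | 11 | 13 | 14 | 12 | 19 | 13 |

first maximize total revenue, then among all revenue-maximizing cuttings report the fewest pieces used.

5

Consider every possible first cut. r[k] is the best of p[i]+r[k−i] over all sellable i≤k.
r[1] = 1
r[2] = max(1+1, 6+0) = 6
r[3] = max(1+6, 6+1, 6+0) = 7
r[4] = max(1+7, 6+6, 6+1, 6+0) = 12
r[5] = max(1+12, 6+7, 6+6, 6+1, 11+0) = 13
r[6] = max(1+13, 6+12, 6+7, 6+6, 11+1, 13+0) = 18
r[7] = max(1+18, 6+13, 6+12, …, 13+1, 14+0) = 19
r[8] = max(1+19, 6+18, 6+13, …, 14+1, 12+0) = 24
r[9] = max(1+24, 6+19, 6+18, …, 12+1, 19+0) = 25
r[10] = max(1+25, 6+24, 6+19, …, 19+1, 13+0) = 30
Maximum revenue is ¢30.
Now minimize piece count subject to staying optimal: for each k, pieces[k] = 1 + min over i with p[i]+r[k−i]=r[k] of pieces[k−i].
pieces[7] = 4
pieces[8] = 4
pieces[9] = 5
pieces[10] = 5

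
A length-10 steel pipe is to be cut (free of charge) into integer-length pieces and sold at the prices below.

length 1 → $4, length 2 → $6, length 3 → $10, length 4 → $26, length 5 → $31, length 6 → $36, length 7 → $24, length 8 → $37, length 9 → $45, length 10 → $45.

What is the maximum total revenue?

Build R[k] bottom-up: R[k] = max over allowed piece i of (p[i] + R[k−i]).
R[1] = 4
R[2] = max(4+4, 6+0) = 8
R[3] = max(4+8, 6+4, 10+0) = 12
R[4] = max(4+12, 6+8, 10+4, 26+0) = 26
R[5] = max(4+26, 6+12, 10+8, 26+4, 31+0) = 31
R[6] = max(4+31, 6+26, 10+12, 26+8, 31+4, 36+0) = 36
R[7] = max(4+36, 6+31, 10+26, …, 36+4, 24+0) = 40
R[8] = max(4+40, 6+36, 10+31, …, 24+4, 37+0) = 52
R[9] = max(4+52, 6+40, 10+36, …, 37+4, 45+0) = 57
R[10] = max(4+57, 6+52, 10+40, …, 45+4, 45+0) = 62
One optimal cutting: 6 + 4 → $36 + $26 = $62.

62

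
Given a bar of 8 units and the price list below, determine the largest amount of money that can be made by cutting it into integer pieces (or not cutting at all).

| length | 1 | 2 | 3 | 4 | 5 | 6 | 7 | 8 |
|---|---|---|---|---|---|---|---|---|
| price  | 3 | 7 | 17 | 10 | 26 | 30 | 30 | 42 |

Let v[k] be the best obtainable value from length k. For each k, try every first piece i and keep the best of price[i] + v[k−i].
v[1] = 3
v[2] = max(3+3, 7+0) = 7
v[3] = max(3+7, 7+3, 17+0) = 17
v[4] = max(3+17, 7+7, 17+3, 10+0) = 20
v[5] = max(3+20, 7+17, 17+7, 10+3, 26+0) = 26
v[6] = max(3+26, 7+20, 17+17, 10+7, 26+3, 30+0) = 34
v[7] = max(3+34, 7+26, 17+20, …, 30+3, 30+0) = 37
v[8] = max(3+37, 7+34, 17+26, …, 30+3, 42+0) = 43
One optimal cutting: 5 + 3 → $26 + $17 = $43.

43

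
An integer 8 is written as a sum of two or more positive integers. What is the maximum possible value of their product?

18

Fill f[k] for k=2..8: at each k try every first piece i and multiply by the better of (k−i) uncut or f[k−i].
f[2] = 1*max(1,0) = 1*1 = 1
f[3] = 1*max(2,1) = 1*2 = 2
f[4] = 2*max(2,1) = 2*2 = 4
f[5] = 2*max(3,2) = 2*3 = 6
f[6] = 3*max(3,2) = 3*3 = 9
f[7] = 2*max(5,6) = 2*6 = 12
f[8] = 2*max(6,9) = 2*9 = 18
One optimal split: 3 + 3 + 2; product 3*3*2 = 18.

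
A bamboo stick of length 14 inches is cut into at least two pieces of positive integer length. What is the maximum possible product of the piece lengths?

Define g[k] = max over 1≤i<k of i · max(k−i, g[k−i]); the inner max lets the remainder stay uncut if that's better.
g[2] = 1*max(1,0) = 1*1 = 1
g[3] = 1*max(2,1) = 1*2 = 2
g[4] = 2*max(2,1) = 2*2 = 4
g[5] = 2*max(3,2) = 2*3 = 6
g[6] = 3*max(3,2) = 3*3 = 9
g[7] = 2*max(5,6) = 2*6 = 12
g[8] = 2*max(6,9) = 2*9 = 18
g[9] = 3*max(6,9) = 3*9 = 27
g[10] = 2*max(8,18) = 2*18 = 36
g[11] = 2*max(9,27) = 2*27 = 54
g[12] = 3*max(9,27) = 3*27 = 81
g[13] = 2*max(11,54) = 2*54 = 108
g[14] = 2*max(12,81) = 2*81 = 162
One optimal split: 3 + 3 + 3 + 3 + 2; product 3*3*3*3*2 = 162.

162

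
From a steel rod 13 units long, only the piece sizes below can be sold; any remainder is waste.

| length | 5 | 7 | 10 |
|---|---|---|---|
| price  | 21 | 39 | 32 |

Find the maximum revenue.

60

Let f[k] be the best obtainable value from length k. For each k, try every first piece i and keep the best of price[i] + f[k−i].
f[1] = 0
f[2] = 0
f[3] = 0
f[4] = 0
f[5] = 21
f[6] = 21
f[7] = max(21+0, 39+0) = 39
f[8] = max(21+0, 39+0) = 39
f[9] = max(21+0, 39+0) = 39
f[10] = max(21+21, 39+0, 32+0) = 42
f[11] = max(21+21, 39+0, 32+0) = 42
f[12] = max(21+39, 39+21, 32+0) = 60
f[13] = max(21+39, 39+21, 32+0) = 60
One optimal cutting: pieces 7 + 5 with 1 unit of scrap → $60.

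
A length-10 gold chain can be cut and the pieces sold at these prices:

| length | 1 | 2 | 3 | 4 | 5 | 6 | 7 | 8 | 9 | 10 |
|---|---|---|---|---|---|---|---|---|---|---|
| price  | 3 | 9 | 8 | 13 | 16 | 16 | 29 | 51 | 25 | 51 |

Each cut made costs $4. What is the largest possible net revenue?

Let v[k] be the best obtainable value from length k. For each k, try every first piece i and keep the best of price[i] + v[k−i] minus the 4 cut fee when i<k.
v[1] = 3
v[2] = 9
v[3] = 8  (first piece 1, then v[2]=9)
v[4] = 14  (first piece 2, then v[2]=9)
v[5] = 16
v[6] = 19  (first piece 2, then v[4]=14)
v[7] = 29
v[8] = 51
v[9] = 50  (first piece 1, then v[8]=51)
v[10] = 56  (first piece 2, then v[8]=51)
One optimal plan: pieces 8 + 2 (1 cut) → $60 − $4 = $56.

56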